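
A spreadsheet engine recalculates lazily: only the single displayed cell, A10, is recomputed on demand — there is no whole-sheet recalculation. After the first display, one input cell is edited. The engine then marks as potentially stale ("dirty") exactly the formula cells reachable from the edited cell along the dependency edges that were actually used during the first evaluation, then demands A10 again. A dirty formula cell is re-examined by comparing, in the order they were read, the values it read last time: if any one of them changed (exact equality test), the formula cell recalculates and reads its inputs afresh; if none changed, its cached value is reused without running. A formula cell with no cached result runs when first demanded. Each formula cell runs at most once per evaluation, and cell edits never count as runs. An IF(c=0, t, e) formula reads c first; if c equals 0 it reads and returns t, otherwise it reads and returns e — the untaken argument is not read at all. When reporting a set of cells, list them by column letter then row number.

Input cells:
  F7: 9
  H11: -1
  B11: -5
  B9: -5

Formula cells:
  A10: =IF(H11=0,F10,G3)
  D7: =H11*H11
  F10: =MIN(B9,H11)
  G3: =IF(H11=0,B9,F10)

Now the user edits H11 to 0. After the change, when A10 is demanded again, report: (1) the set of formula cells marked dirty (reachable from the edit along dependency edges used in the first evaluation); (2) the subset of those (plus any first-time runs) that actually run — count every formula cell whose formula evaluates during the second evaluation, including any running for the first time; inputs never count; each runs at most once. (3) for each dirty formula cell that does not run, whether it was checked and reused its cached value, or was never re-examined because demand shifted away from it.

First evaluation (everything demanded from the output):
  F10 = MIN(-5, -1) = -5
  G3 = IF(H11=0: H11=-1 -> else branch F10) = -5
  A10 = IF(H11=0: H11=-1 -> else branch G3) = -5

Propagation after the edit:
  F10: runs — H11 -1->0; result -5 (same value as before).
  G3: marked dirty but never re-examined — demand shifted away from it.
  A10: runs — H11 -1->0; result -5 (same value as before).

Key observation: a condition flipped, so demand moved to the other branch — G3 is never re-examined.

Marked dirty: A10, F10, G3.
Formula cells that run: A10, F10 — 2 in total.
Never re-examined (demand shifted away): G3.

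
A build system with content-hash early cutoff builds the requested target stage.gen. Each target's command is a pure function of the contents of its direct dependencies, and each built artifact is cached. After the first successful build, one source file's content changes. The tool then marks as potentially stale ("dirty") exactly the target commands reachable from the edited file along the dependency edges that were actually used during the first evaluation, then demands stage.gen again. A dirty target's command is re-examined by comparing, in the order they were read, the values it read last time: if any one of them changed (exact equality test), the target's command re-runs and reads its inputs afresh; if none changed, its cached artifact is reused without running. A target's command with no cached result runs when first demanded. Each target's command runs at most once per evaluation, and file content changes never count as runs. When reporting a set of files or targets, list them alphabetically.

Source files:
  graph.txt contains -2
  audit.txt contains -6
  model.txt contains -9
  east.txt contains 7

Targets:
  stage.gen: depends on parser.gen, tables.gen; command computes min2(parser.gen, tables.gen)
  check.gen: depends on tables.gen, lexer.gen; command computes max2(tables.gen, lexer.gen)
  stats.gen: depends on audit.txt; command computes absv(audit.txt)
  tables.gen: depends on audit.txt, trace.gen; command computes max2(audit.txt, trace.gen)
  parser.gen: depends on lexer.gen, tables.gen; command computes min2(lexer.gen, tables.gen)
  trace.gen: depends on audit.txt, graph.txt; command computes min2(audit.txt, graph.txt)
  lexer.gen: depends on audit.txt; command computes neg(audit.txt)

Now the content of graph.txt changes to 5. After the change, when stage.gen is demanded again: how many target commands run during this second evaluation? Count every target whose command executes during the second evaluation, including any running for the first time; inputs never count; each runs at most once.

First evaluation (everything demanded from the output):
  lexer.gen = neg(-6) = 6
  trace.gen = min2(-6, -2) = -6
  tables.gen = max2(-6, -6) = -6
  parser.gen = min2(6, -6) = -6
  stage.gen = min2(-6, -6) = -6

Propagation after the edit:
  trace.gen: runs — graph.txt -2->5; result -6 (same value as before).
  tables.gen: checked — values it read are unchanged (audit.txt unchanged, trace.gen unchanged); reused cached -6 without running.
  parser.gen: checked — values it read are unchanged (lexer.gen unchanged, tables.gen unchanged); reused cached -6 without running.
  stage.gen: checked — values it read are unchanged (parser.gen unchanged, tables.gen unchanged); reused cached -6 without running.

Key observation: the change is absorbed at trace.gen — it re-runs but produces the same value, and the output's value is unchanged.

Target commands that run: trace.gen — 1 in total.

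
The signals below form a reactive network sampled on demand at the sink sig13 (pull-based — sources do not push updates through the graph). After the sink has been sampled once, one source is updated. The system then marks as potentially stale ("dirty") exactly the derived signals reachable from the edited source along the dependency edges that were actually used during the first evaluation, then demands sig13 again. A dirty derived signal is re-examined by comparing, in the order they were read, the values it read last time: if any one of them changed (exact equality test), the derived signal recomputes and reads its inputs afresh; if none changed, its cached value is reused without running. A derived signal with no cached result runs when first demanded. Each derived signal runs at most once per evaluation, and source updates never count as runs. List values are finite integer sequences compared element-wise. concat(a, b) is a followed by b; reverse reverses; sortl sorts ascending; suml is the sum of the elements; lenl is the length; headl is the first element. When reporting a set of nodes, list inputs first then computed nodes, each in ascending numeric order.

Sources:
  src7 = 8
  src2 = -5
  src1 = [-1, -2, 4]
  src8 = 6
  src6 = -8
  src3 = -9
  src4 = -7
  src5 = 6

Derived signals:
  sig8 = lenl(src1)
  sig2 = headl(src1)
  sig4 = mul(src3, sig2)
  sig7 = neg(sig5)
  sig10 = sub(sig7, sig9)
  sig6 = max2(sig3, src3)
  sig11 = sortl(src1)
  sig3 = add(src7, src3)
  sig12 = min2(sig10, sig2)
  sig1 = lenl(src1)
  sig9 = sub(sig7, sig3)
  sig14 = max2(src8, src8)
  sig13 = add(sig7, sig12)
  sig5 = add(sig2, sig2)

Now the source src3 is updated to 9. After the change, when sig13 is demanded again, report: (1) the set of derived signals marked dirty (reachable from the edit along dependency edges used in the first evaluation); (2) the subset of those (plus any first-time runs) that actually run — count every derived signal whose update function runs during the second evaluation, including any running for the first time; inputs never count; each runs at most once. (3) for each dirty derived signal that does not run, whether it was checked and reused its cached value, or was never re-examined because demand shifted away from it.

Dirty set: sig3, sig9, sig10, sig12, sig13.
Run set: sig3, sig9, sig10, sig12 (4 run).
Re-examined without running (cache reused): sig13.
The important point: sig12 recomputes to an identical value, and the output ends up unchanged.

Initial pass — values computed on the first demand:
  sig2 = headl([-1, -2, 4]) = -1
  sig3 = add(8, -9) = -1
  sig5 = add(-1, -1) = -2
  sig7 = neg(-2) = 2
  sig9 = sub(2, -1) = 3
  sig10 = sub(2, 3) = -1
  sig12 = min2(-1, -1) = -1
  sig13 = add(2, -1) = 1

Second demand — change propagation:
  sig3: re-runs because src3 -9->9; new result 17.
  sig9: re-runs because sig3 -1->17; new result -15.
  sig10: re-runs because sig9 3->-15; new result 17.
  sig12: re-runs because sig10 -1->17; new result -1 (unchanged).
  sig13: re-examined; everything it read last time is the same (sig7 unchanged, sig12 unchanged) — cache 1 kept, no run.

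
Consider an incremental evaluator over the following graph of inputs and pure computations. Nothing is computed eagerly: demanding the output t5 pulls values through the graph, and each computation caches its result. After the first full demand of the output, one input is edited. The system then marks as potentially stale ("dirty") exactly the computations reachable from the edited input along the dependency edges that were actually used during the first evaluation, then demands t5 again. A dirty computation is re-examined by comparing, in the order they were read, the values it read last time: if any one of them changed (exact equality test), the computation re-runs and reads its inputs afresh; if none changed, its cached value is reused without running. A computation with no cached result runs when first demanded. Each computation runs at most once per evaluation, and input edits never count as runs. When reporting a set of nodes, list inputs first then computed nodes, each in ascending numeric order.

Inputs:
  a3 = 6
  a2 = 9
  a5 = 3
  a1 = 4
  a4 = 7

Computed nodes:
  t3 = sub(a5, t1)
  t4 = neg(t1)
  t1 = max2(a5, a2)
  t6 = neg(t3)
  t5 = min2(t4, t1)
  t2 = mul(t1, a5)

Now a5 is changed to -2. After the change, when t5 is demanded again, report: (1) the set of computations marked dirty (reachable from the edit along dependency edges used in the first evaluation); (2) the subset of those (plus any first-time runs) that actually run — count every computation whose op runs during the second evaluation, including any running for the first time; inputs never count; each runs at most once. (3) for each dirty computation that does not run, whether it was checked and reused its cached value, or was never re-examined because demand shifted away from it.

Dirty set: t1, t4, t5.
Run set: t1 (1 run).
Re-examined without running (cache reused): t4, t5.
The important point: t1 recomputes to an identical value, and the output ends up unchanged.

Initial pass — values computed on the first demand:
  t1 = max2(3, 9) = 9
  t4 = neg(9) = -9
  t5 = min2(-9, 9) = -9

Second demand — change propagation:
  t1: re-runs because a5 3->-2; new result 9 (unchanged).
  t4: re-examined; everything it read last time is the same (t1 unchanged) — cache -9 kept, no run.
  t5: re-examined; everything it read last time is the same (t4 unchanged, t1 unchanged) — cache -9 kept, no run.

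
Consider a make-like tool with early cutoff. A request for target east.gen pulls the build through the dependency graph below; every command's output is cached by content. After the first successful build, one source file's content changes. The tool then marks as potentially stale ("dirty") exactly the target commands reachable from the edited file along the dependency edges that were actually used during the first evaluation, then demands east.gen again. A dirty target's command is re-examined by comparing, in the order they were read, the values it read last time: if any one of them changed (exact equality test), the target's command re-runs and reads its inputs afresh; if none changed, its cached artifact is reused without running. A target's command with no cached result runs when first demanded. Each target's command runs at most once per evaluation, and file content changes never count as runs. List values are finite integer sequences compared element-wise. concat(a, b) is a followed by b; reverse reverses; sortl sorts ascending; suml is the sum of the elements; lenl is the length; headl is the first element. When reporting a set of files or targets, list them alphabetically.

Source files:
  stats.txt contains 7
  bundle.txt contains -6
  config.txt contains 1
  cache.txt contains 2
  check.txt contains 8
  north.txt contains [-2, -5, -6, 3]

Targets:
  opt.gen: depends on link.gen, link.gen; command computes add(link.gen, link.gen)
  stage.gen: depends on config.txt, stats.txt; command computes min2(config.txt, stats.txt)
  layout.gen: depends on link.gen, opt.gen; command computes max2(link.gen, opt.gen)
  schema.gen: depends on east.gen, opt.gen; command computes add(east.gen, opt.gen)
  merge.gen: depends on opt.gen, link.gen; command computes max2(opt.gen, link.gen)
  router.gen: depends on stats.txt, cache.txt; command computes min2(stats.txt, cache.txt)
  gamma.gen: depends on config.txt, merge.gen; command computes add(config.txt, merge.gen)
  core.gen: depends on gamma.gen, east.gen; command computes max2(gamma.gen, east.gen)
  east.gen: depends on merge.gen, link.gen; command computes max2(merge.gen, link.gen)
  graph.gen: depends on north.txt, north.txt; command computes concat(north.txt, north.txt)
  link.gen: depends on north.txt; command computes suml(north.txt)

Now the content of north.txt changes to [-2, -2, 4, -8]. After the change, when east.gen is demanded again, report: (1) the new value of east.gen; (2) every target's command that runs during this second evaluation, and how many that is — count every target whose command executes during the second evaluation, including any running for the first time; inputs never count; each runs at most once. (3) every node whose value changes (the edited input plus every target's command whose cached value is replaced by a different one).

Demanding east.gen again yields -8.
4 target commands run: east.gen, link.gen, merge.gen, opt.gen.
The nodes whose values change: east.gen, link.gen, merge.gen, north.txt, opt.gen.

First demand of the output computes:
  link.gen = suml([-2, -5, -6, 3]) = -10
  opt.gen = add(-10, -10) = -20
  merge.gen = max2(-20, -10) = -10
  east.gen = max2(-10, -10) = -10

After the edit, cleaning proceeds:
  link.gen: a read changed (north.txt [-2, -5, -6, 3]->[-2, -2, 4, -8]) — executes, giving -8.
  opt.gen: a read changed (link.gen -10->-8; link.gen -10->-8) — executes, giving -16.
  merge.gen: a read changed (opt.gen -20->-16; link.gen -10->-8) — executes, giving -8.
  east.gen: a read changed (merge.gen -10->-8; link.gen -10->-8) — executes, giving -8.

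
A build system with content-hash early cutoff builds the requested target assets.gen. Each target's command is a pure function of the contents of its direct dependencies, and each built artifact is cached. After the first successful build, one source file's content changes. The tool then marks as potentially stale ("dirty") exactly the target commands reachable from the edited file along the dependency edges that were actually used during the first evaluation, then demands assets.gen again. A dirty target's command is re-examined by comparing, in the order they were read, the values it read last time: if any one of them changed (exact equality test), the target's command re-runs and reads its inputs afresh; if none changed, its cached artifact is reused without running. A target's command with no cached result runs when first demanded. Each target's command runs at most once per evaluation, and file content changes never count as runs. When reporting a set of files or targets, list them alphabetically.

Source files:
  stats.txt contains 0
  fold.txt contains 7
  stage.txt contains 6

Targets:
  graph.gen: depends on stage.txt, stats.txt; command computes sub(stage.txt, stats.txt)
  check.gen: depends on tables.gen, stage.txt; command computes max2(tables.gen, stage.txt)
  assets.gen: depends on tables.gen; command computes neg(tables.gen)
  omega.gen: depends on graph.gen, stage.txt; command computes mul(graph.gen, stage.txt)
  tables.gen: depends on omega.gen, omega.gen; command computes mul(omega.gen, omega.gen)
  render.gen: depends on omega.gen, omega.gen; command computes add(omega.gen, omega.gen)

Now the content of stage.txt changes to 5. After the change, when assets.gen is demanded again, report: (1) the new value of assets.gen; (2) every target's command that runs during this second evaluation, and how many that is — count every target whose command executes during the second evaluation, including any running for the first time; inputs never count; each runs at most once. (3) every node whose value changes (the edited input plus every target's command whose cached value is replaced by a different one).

First evaluation (everything demanded from the output):
  graph.gen = sub(6, 0) = 6
  omega.gen = mul(6, 6) = 36
  tables.gen = mul(36, 36) = 1296
  assets.gen = neg(1296) = -1296

Propagation after the edit:
  graph.gen: runs — stage.txt 6->5; result 5.
  omega.gen: runs — graph.gen 6->5; stage.txt 6->5; result 25.
  tables.gen: runs — omega.gen 36->25; omega.gen 36->25; result 625.
  assets.gen: runs — tables.gen 1296->625; result -625.

New value of assets.gen: -625.
Target commands that run: assets.gen, graph.gen, omega.gen, tables.gen — 4 in total.
Values that change: assets.gen, graph.gen, omega.gen, stage.txt, tables.gen.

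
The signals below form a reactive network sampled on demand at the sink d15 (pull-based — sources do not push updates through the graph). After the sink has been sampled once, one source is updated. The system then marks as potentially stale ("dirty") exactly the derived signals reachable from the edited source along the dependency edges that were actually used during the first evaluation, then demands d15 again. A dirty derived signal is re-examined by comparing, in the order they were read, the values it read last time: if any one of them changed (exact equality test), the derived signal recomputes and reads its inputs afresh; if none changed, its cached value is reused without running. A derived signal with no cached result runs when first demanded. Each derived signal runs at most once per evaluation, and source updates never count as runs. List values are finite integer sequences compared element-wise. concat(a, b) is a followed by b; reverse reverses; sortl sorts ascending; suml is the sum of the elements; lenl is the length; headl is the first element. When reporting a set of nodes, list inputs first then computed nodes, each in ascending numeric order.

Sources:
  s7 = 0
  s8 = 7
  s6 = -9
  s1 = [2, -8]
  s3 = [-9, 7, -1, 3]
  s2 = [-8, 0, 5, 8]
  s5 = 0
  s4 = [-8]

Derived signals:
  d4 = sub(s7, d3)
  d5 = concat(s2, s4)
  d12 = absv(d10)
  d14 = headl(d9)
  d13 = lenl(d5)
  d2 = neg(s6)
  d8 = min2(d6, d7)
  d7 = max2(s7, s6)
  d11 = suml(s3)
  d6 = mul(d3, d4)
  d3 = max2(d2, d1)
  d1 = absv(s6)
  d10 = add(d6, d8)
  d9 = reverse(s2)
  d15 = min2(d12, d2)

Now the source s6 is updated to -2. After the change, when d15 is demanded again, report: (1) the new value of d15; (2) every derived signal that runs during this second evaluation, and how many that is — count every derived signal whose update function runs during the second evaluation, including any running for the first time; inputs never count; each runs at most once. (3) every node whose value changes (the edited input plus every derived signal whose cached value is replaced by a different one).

d15 now evaluates to 2.
Run set: d1, d2, d3, d4, d6, d7, d8, d10, d12, d15 (10 run).
Changed values: s6, d1, d2, d3, d4, d6, d8, d10, d12, d15.

Initial pass — values computed on the first demand:
  d1 = absv(-9) = 9
  d2 = neg(-9) = 9
  d3 = max2(9, 9) = 9
  d4 = sub(0, 9) = -9
  d6 = mul(9, -9) = -81
  d7 = max2(0, -9) = 0
  d8 = min2(-81, 0) = -81
  d10 = add(-81, -81) = -162
  d12 = absv(-162) = 162
  d15 = min2(162, 9) = 9

Second demand — change propagation:
  d1: re-runs because s6 -9->-2; new result 2.
  d2: re-runs because s6 -9->-2; new result 2.
  d3: re-runs because d2 9->2; d1 9->2; new result 2.
  d4: re-runs because d3 9->2; new result -2.
  d6: re-runs because d3 9->2; d4 -9->-2; new result -4.
  d7: re-runs because s6 -9->-2; new result 0 (unchanged).
  d8: re-runs because d6 -81->-4; new result -4.
  d10: re-runs because d6 -81->-4; d8 -81->-4; new result -8.
  d12: re-runs because d10 -162->-8; new result 8.
  d15: re-runs because d12 162->8; d2 9->2; new result 2.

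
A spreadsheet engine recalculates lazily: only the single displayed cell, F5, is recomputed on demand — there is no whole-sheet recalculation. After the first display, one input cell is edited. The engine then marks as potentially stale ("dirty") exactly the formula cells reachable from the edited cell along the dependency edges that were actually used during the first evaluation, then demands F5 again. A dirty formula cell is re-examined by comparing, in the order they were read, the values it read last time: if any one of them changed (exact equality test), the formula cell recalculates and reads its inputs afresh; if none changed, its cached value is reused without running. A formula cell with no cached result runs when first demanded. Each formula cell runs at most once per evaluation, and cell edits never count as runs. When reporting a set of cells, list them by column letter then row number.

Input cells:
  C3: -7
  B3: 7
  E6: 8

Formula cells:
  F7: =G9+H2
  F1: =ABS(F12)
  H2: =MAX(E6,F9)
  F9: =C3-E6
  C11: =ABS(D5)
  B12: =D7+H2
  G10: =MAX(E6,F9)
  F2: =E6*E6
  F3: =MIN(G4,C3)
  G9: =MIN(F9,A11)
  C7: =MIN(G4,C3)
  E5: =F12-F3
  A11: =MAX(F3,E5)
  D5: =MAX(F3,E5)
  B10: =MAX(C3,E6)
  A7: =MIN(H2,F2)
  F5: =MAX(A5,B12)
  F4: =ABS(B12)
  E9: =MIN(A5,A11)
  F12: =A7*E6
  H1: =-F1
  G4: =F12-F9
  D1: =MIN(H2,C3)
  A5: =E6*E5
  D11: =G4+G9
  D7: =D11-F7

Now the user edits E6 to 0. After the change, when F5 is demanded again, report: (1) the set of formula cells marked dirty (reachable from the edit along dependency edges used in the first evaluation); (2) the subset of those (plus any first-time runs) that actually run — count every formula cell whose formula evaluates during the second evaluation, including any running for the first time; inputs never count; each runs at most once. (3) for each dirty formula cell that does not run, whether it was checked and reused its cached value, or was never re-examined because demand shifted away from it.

Marked dirty: A5, A7, A11, B12, D7, D11, E5, F2, F3, F5, F7, F9, F12, G4, G9, H2.
Formula cells that run: A5, A7, A11, B12, D7, D11, E5, F2, F3, F5, F7, F9, F12, G4, G9, H2 — 16 in total.
Every dirty formula cell ran.

First evaluation (everything demanded from the output):
  F2 = 8 * 8 = 64
  F9 = -7 - 8 = -15
  H2 = MAX(8, -15) = 8
  A7 = MIN(8, 64) = 8
  F12 = 8 * 8 = 64
  G4 = 64 - -15 = 79
  F3 = MIN(79, -7) = -7
  E5 = 64 - -7 = 71
  A5 = 8 * 71 = 568
  A11 = MAX(-7, 71) = 71
  G9 = MIN(-15, 71) = -15
  D11 = 79 + -15 = 64
  F7 = -15 + 8 = -7
  D7 = 64 - -7 = 71
  B12 = 71 + 8 = 79
  F5 = MAX(568, 79) = 568

Propagation after the edit:
  F2: runs — E6 8->0; E6 8->0; result 0.
  F9: runs — E6 8->0; result -7.
  H2: runs — E6 8->0; F9 -15->-7; result 0.
  A7: runs — H2 8->0; F2 64->0; result 0.
  F12: runs — A7 8->0; E6 8->0; result 0.
  G4: runs — F12 64->0; F9 -15->-7; result 7.
  F3: runs — G4 79->7; result -7 (same value as before).
  E5: runs — F12 64->0; result 7.
  A5: runs — E6 8->0; E5 71->7; result 0.
  A11: runs — E5 71->7; result 7.
  G9: runs — F9 -15->-7; A11 71->7; result -7.
  D11: runs — G4 79->7; G9 -15->-7; result 0.
  F7: runs — G9 -15->-7; H2 8->0; result -7 (same value as before).
  D7: runs — D11 64->0; result 7.
  B12: runs — D7 71->7; H2 8->0; result 7.
  F5: runs — A5 568->0; B12 79->7; result 7.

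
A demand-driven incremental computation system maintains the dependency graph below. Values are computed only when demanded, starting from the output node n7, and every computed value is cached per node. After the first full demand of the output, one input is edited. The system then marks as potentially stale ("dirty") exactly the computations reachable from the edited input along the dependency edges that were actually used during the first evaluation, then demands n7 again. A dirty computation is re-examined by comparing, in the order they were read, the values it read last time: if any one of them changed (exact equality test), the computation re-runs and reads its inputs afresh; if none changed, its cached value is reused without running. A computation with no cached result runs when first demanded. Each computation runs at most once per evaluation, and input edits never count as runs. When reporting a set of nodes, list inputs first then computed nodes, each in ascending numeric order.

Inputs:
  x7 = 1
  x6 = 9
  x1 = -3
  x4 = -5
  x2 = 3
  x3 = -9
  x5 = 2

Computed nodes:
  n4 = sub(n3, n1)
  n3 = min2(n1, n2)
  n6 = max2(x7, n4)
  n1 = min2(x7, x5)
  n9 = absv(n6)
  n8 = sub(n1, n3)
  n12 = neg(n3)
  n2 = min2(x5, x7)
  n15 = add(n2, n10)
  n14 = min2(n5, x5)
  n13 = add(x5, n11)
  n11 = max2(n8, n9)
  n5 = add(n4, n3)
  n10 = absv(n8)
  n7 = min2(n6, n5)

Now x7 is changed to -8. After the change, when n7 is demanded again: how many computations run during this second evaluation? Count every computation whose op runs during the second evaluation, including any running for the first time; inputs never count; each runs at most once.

First evaluation (everything demanded from the output):
  n1 = min2(1, 2) = 1
  n2 = min2(2, 1) = 1
  n3 = min2(1, 1) = 1
  n4 = sub(1, 1) = 0
  n5 = add(0, 1) = 1
  n6 = max2(1, 0) = 1
  n7 = min2(1, 1) = 1

Propagation after the edit:
  n1: runs — x7 1->-8; result -8.
  n2: runs — x7 1->-8; result -8.
  n3: runs — n1 1->-8; n2 1->-8; result -8.
  n4: runs — n3 1->-8; n1 1->-8; result 0 (same value as before).
  n5: runs — n3 1->-8; result -8.
  n6: runs — x7 1->-8; result 0.
  n7: runs — n6 1->0; n5 1->-8; result -8.

Computations that run: n1, n2, n3, n4, n5, n6, n7 — 7 in total.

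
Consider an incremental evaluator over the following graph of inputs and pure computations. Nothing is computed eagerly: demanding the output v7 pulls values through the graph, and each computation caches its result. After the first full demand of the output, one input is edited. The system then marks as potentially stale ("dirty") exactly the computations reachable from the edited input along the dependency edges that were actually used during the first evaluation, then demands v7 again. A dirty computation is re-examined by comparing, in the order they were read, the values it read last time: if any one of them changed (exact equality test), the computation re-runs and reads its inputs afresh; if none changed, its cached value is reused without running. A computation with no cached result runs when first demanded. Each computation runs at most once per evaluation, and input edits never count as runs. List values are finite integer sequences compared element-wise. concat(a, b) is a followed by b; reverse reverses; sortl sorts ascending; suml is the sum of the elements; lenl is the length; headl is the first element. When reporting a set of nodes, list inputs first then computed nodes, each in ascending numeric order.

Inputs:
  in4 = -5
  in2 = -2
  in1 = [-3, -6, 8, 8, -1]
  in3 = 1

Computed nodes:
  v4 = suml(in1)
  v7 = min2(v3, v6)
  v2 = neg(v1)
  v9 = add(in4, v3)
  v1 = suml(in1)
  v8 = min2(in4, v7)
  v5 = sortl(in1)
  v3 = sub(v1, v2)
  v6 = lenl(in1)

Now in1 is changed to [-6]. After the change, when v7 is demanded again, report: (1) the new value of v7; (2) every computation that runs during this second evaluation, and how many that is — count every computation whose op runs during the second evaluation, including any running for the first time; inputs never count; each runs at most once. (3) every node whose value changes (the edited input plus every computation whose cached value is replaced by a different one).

v7 now evaluates to -12.
Run set: v1, v2, v3, v6, v7 (5 run).
Changed values: in1, v1, v2, v3, v6, v7.

Initial pass — values computed on the first demand:
  v1 = suml([-3, -6, 8, 8, -1]) = 6
  v2 = neg(6) = -6
  v3 = sub(6, -6) = 12
  v6 = lenl([-3, -6, 8, 8, -1]) = 5
  v7 = min2(12, 5) = 5

Second demand — change propagation:
  v1: re-runs because in1 [-3, -6, 8, 8, -1]->[-6]; new result -6.
  v2: re-runs because v1 6->-6; new result 6.
  v3: re-runs because v1 6->-6; v2 -6->6; new result -12.
  v6: re-runs because in1 [-3, -6, 8, 8, -1]->[-6]; new result 1.
  v7: re-runs because v3 12->-12; v6 5->1; new result -12.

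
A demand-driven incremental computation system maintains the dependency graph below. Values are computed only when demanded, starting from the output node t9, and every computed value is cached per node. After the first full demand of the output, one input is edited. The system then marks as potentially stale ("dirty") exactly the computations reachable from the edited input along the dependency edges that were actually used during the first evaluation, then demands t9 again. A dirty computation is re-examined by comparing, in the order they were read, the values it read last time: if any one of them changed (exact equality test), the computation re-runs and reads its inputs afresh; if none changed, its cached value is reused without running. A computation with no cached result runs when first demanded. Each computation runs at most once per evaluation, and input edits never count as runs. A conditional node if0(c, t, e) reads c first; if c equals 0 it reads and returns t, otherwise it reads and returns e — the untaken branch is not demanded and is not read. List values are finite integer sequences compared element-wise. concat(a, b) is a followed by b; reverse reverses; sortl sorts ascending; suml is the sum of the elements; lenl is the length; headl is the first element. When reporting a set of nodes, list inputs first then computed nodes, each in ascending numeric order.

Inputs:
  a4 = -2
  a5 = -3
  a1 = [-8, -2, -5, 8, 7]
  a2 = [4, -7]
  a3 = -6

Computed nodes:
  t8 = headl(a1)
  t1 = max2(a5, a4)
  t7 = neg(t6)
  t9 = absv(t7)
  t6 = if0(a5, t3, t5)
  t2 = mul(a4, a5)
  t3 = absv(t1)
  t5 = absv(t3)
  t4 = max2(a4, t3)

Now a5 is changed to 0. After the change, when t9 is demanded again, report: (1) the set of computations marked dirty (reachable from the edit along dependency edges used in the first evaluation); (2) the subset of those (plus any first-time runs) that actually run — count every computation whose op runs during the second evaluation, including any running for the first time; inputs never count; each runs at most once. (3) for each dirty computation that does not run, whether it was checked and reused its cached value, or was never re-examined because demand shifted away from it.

First evaluation (everything demanded from the output):
  t1 = max2(-3, -2) = -2
  t3 = absv(-2) = 2
  t5 = absv(2) = 2
  t6 = if0(a5=-3 -> else branch t5) = 2
  t7 = neg(2) = -2
  t9 = absv(-2) = 2

Propagation after the edit:
  t1: runs — a5 -3->0; result 0.
  t3: runs — t1 -2->0; result 0.
  t5: marked dirty but never re-examined — demand shifted away from it.
  t6: runs — a5 -3->0; result 0.
  t7: runs — t6 2->0; result 0.
  t9: runs — t7 -2->0; result 0.

Key observation: a condition flipped, so demand moved to the other branch — t5 is never re-examined.

Marked dirty: t1, t3, t5, t6, t7, t9.
Computations that run: t1, t3, t6, t7, t9 — 5 in total.
Never re-examined (demand shifted away): t5.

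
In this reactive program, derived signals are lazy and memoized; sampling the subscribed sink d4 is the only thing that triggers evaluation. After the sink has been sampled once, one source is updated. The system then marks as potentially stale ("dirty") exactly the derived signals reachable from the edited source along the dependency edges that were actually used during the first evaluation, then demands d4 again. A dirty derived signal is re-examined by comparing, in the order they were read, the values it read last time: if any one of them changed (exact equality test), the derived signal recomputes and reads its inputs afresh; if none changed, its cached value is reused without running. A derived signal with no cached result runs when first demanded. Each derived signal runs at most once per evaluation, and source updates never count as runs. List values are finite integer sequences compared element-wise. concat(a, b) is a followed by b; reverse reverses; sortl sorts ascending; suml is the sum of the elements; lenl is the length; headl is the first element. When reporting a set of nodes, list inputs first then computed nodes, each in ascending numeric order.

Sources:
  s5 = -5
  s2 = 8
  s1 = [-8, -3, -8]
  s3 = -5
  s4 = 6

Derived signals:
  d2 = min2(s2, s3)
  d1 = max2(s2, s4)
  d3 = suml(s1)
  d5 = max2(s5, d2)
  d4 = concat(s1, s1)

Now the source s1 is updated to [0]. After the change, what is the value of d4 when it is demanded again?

Demanding d4 again yields [0, 0].

First demand of the output computes:
  d4 = concat([-8, -3, -8], [-8, -3, -8]) = [-8, -3, -8, -8, -3, -8]

After the edit, cleaning proceeds:
  d4: a read changed (s1 [-8, -3, -8]->[0]; s1 [-8, -3, -8]->[0]) — executes, giving [0, 0].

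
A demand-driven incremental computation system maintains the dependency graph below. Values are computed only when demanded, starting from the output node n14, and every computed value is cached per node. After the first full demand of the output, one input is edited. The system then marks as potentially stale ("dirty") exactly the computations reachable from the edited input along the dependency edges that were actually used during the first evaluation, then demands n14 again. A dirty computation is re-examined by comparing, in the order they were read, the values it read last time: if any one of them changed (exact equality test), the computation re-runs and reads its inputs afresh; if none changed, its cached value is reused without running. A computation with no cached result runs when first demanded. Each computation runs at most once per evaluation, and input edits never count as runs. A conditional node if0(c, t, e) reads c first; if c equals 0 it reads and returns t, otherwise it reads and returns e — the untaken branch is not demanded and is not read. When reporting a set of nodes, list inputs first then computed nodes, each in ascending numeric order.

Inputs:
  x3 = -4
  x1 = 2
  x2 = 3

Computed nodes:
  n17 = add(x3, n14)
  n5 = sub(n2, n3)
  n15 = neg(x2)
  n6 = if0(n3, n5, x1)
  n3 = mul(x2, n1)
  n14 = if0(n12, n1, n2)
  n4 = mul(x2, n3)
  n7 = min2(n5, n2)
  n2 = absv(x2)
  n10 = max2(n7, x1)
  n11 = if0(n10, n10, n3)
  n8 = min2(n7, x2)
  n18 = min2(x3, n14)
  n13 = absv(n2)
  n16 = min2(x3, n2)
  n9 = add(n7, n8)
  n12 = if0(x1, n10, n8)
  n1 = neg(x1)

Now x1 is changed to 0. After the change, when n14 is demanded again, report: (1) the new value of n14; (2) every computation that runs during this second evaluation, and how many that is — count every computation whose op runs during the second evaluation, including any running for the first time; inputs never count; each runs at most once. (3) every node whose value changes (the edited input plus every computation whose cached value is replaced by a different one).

New value of n14: 3.
Computations that run: n1, n3, n5, n7, n10, n12 — 6 in total.
Values that change: x1, n1, n3, n5.
Key observation: a condition flipped, so demand moved to the other branch — n8 is never re-examined.

First evaluation (everything demanded from the output):
  n1 = neg(2) = -2
  n2 = absv(3) = 3
  n3 = mul(3, -2) = -6
  n5 = sub(3, -6) = 9
  n7 = min2(9, 3) = 3
  n8 = min2(3, 3) = 3
  n12 = if0(x1=2 -> else branch n8) = 3
  n14 = if0(n12=3 -> else branch n2) = 3

Propagation after the edit:
  n1: runs — x1 2->0; result 0.
  n3: runs — n1 -2->0; result 0.
  n5: runs — n3 -6->0; result 3.
  n7: runs — n5 9->3; result 3 (same value as before).
  n8: marked dirty but never re-examined — demand shifted away from it.
  n10: demanded for the first time — runs, produces 3.
  n12: runs — x1 2->0; result 3 (same value as before).
  n14: checked — values it read are unchanged (n12 unchanged, n2 unchanged); reused cached 3 without running.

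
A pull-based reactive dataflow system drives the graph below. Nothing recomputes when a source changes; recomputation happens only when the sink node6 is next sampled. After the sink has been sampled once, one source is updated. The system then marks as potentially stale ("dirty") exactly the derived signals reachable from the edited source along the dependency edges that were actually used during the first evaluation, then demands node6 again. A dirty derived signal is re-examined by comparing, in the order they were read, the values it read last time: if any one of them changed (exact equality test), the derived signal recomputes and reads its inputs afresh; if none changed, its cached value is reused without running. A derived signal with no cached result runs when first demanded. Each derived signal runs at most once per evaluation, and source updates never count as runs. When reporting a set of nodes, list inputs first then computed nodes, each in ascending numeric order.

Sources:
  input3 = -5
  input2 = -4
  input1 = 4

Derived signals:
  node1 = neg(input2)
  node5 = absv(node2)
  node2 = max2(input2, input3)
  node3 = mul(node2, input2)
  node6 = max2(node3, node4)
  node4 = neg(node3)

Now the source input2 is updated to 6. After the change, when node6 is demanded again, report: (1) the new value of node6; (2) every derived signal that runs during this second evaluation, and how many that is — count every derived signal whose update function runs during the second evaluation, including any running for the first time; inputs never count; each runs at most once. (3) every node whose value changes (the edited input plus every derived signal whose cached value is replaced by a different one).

New value of node6: 36.
Derived signals that run: node2, node3, node4, node6 — 4 in total.
Values that change: input2, node2, node3, node4, node6.

First evaluation (everything demanded from the output):
  node2 = max2(-4, -5) = -4
  node3 = mul(-4, -4) = 16
  node4 = neg(16) = -16
  node6 = max2(16, -16) = 16

Propagation after the edit:
  node2: runs — input2 -4->6; result 6.
  node3: runs — node2 -4->6; input2 -4->6; result 36.
  node4: runs — node3 16->36; result -36.
  node6: runs — node3 16->36; node4 -16->-36; result 36.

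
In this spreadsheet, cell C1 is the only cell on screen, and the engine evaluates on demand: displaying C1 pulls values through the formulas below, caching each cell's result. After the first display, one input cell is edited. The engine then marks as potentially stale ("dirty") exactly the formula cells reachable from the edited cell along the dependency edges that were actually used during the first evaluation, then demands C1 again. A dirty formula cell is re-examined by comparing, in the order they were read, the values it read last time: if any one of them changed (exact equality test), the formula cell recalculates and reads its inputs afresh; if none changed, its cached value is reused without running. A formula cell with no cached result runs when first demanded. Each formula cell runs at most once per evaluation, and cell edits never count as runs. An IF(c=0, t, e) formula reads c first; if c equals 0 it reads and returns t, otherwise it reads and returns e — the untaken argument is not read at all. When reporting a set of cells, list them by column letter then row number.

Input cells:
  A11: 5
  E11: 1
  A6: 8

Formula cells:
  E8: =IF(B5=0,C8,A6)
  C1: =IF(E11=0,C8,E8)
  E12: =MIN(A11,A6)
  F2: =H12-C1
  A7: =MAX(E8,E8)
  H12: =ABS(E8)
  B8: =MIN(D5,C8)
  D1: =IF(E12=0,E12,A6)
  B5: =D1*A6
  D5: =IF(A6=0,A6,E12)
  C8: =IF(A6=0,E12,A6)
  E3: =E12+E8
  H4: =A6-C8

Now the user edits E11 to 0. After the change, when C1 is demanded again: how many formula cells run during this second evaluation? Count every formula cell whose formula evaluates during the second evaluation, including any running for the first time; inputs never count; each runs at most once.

Run set: C1, C8 (2 run).
The important point: the flipped condition pulls in fresh nodes; C8 runs for the first time.

Initial pass — values computed on the first demand:
  E12 = MIN(5, 8) = 5
  D1 = IF(E12=0: E12=5 -> else branch A6) = 8
  B5 = 8 * 8 = 64
  E8 = IF(B5=0: B5=64 -> else branch A6) = 8
  C1 = IF(E11=0: E11=1 -> else branch E8) = 8

Second demand — change propagation:
  C8: newly demanded (no cache) — executes and yields 8.
  C1: re-runs because E11 1->0; new result 8 (unchanged).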